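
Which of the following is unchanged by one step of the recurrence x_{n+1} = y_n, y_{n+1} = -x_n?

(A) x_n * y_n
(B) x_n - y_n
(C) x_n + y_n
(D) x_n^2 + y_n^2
D

For the recurrence x_{n+1} = y_n, y_{n+1} = -x_n:

x_{n+1}^2 + y_{n+1}^2 = y_n^2 + (-x_n)^2 = x_n^2 + y_n^2
The sum of squares is conserved (like energy in a harmonic oscillator).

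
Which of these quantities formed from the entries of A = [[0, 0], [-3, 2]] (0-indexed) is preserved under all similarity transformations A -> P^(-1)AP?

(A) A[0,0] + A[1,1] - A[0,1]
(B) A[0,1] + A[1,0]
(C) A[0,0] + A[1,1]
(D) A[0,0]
C

A[0,0] + A[1,1] is the trace of A. By the cyclic property of the trace, tr(P^(-1)AP) = tr(APP^(-1)) = tr(A), so it is the same for every matrix similar to A.

The other combinations are not similarity invariants. For example, take P = [[1, 1], [1, 2]] (det P = 1), so P^(-1) = [[2, -1], [-1, 1]] and
B = P^(-1)AP = [[1, -1], [-1, 1]].
Evaluating each option on A and on B:
(A) A[0,0] + A[1,1] - A[0,1]: 2 for A, 3 for B -> changes
(B) A[0,1] + A[1,0]: -3 for A, -2 for B -> changes
(C) A[0,0] + A[1,1]: 2 for A, 2 for B -> unchanged
(D) A[0,0]: 0 for A, 1 for B -> changes

Only (C) A[0,0] + A[1,1] = 2 survives (and it does so for every P, not just this one), so it is the invariant.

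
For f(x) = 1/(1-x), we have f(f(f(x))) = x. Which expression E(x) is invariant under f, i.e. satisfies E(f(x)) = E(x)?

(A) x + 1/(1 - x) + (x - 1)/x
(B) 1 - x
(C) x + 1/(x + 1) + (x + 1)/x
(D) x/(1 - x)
A

Replace x by f(x) = 1/(1 - x) in each option and simplify. As a quick numerical cross-check, also compare E(4) with E(f(4)) = E(-1/3).

(A) x + 1/(1 - x) + (x - 1)/x  ->  (1/(1 - x)) + 1/(1 - (1/(1 - x))) + ((1/(1 - x)) - 1)/(1/(1 - x)), which simplifies back to x + 1/(1 - x) + (x - 1)/x; check: E(4) = 53/12, E(-1/3) = 53/12.   [invariant]
(B) 1 - x  ->  1 - (1/(1 - x)) = x/(x - 1); check: E(4) = -3 but E(-1/3) = 4/3.   [not invariant]
(C) x + 1/(x + 1) + (x + 1)/x  ->  (1/(1 - x)) + 1/((1/(1 - x)) + 1) + ((1/(1 - x)) + 1)/(1/(1 - x)) = (-x^3 + 6x^2 - 11x + 7)/(x^2 - 3x + 2); check: E(4) = 109/20 but E(-1/3) = -5/6.   [not invariant]
(D) x/(1 - x)  ->  (1/(1 - x))/(1 - (1/(1 - x))) = -1/x; check: E(4) = -4/3 but E(-1/3) = -1/4.   [not invariant]

Only (A) is unchanged. Indeed f(f(x)) = 1/(1 - 1/(1-x)) = (1-x)/(-x) = (x-1)/x, so E(x) = x + f(x) + f(f(x)) is the sum over the whole 3-cycle; applying f just permutes the three terms cyclically (x -> f(x) -> f(f(x)) -> x), leaving the sum unchanged.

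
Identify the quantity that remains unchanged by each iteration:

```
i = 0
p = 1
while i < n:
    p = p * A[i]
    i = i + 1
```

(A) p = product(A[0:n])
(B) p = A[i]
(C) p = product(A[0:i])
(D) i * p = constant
C

A loop invariant must hold before the first iteration and be re-established by every execution of the body.

(C) p = product(A[0:i]): Initially i = 0 and p = 1 = product of the empty slice A[0:0]. If p = product(A[0:i]) holds at the top of an iteration, the body sets p to product(A[0:i]) * A[i] = product(A[0:i+1]) and then i to i+1, so the property is restored. At exit i = n, giving p = product(A[0:n]).

The other options fail:
(A) p = product(A[0:n]): false before the loop (p = 1, not the full product) -- it only becomes true at exit.
(B) p = A[i]: after the first iteration p = A[0] but i = 1; in general p is a product of several elements, not a single one.
(D) i * p = constant: initially i * p = 0, but after one iteration it is 1 * A[0], which is nonzero in general.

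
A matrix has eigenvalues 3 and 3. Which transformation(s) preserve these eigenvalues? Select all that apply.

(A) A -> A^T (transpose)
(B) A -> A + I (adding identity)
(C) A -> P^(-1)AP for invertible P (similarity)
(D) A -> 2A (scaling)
A and C

Eigenvalues are preserved by:
1. Similarity transformations: A -> P^(-1)AP (same characteristic polynomial)
2. Transpose: A^T has the same eigenvalues as A

Eigenvalues are NOT preserved by:
- Adding identity: eigenvalues become 3+1, 3+1
- Scaling: eigenvalues become 6, 6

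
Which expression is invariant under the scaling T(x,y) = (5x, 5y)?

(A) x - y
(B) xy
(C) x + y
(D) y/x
D

Under the uniform scaling T(x,y) = (5x, 5y):
Substitute the transformed coordinates into each option and compare with the original:
(A) x - y  ->  (5x) - (5y) = 5x - 5y   [differs from x - y: not invariant]
(B) xy  ->  (5x)(5y) = 25xy   [differs from xy: not invariant]
(C) x + y  ->  (5x) + (5y) = 5x + 5y   [differs from x + y: not invariant]
(D) y/x  ->  (5y)/(5x) = y/x   [equals y/x: invariant]

Only option (D), y/x, is unchanged by the transformation.
The common factor 5 cancels in a ratio of coordinates, while sums, products and sums of squares pick up factors of 5 or 25.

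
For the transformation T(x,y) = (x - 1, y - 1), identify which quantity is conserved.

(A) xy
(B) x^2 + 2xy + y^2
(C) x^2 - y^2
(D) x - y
D

An expression E(x,y) is invariant under T if E(T(x,y)) = E(x,y). Here T(x,y) = (x - 1, y - 1).
Substitute the transformed coordinates into each option and compare with the original:
(A) xy  ->  (x - 1)(y - 1) = xy - x - y + 1   [differs from xy: not invariant]
(B) x^2 + 2xy + y^2  ->  (x - 1)^2 + 2(x - 1)(y - 1) + (y - 1)^2 = x^2 + 2xy - 4x + y^2 - 4y + 4   [differs from x^2 + 2xy + y^2: not invariant]
(C) x^2 - y^2  ->  (x - 1)^2 - (y - 1)^2 = x^2 - 2x - y^2 + 2y   [differs from x^2 - y^2: not invariant]
(D) x - y  ->  (x - 1) - (y - 1) = x - y   [equals x - y: invariant]

Only option (D), x - y, is unchanged by the transformation.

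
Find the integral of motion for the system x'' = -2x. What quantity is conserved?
E = (x')^2 + 2x^2

Multiply the equation by x':
x' * x'' = -2x * x'
The left side is d/dt[(x')^2/2] and the right side is d/dt[-2x^2/2], so
d/dt[(x')^2/2 + 2x^2/2] = 0, i.e. (x')^2/2 + 2x^2/2 = constant.
Multiplying by 2, the integral of motion is E = (x')^2 + 2x^2.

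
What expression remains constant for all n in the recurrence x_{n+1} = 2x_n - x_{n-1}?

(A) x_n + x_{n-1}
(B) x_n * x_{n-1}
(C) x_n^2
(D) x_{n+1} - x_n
D

For the recurrence x_{n+1} = 2x_n - x_{n-1}:

If x_{n+1} = 2x_n - x_{n-1}, then:
x_{n+1} - x_n = x_n - x_{n-1}
The first difference is constant throughout the sequence.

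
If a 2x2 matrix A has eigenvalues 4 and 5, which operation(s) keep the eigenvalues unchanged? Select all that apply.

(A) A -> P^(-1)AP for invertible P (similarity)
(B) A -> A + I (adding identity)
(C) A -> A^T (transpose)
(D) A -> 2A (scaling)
A and C

Eigenvalues are preserved by:
1. Similarity transformations: A -> P^(-1)AP (same characteristic polynomial)
2. Transpose: A^T has the same eigenvalues as A

Eigenvalues are NOT preserved by:
- Adding identity: eigenvalues become 4+1, 5+1
- Scaling: eigenvalues become 8, 10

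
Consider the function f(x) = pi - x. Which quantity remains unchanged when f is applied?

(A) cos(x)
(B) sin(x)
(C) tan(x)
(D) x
B

For f(x) = pi - x:
sin(pi - x) = sin(x), so sine is invariant under this transformation.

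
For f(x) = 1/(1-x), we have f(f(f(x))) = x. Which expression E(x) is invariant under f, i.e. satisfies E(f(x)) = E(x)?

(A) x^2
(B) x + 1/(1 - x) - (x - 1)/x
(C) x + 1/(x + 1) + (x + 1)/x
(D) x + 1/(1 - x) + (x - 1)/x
D

Replace x by f(x) = 1/(1 - x) in each option and simplify. As a quick numerical cross-check, also compare E(3) with E(f(3)) = E(-1/2).

(A) x^2  ->  (1/(1 - x))^2 = (x - 1)^(-2); check: E(3) = 9 but E(-1/2) = 1/4.   [not invariant]
(B) x + 1/(1 - x) - (x - 1)/x  ->  (1/(1 - x)) + 1/(1 - (1/(1 - x))) - ((1/(1 - x)) - 1)/(1/(1 - x)) = (x^2(1 - x) - x + (x - 1)^2)/(x(x - 1)); check: E(3) = 11/6 but E(-1/2) = -17/6.   [not invariant]
(C) x + 1/(x + 1) + (x + 1)/x  ->  (1/(1 - x)) + 1/((1/(1 - x)) + 1) + ((1/(1 - x)) + 1)/(1/(1 - x)) = (-x^3 + 6x^2 - 11x + 7)/(x^2 - 3x + 2); check: E(3) = 55/12 but E(-1/2) = 1/2.   [not invariant]
(D) x + 1/(1 - x) + (x - 1)/x  ->  (1/(1 - x)) + 1/(1 - (1/(1 - x))) + ((1/(1 - x)) - 1)/(1/(1 - x)), which simplifies back to x + 1/(1 - x) + (x - 1)/x; check: E(3) = 19/6, E(-1/2) = 19/6.   [invariant]

Only (D) is unchanged. Indeed f(f(x)) = 1/(1 - 1/(1-x)) = (1-x)/(-x) = (x-1)/x, so E(x) = x + f(x) + f(f(x)) is the sum over the whole 3-cycle; applying f just permutes the three terms cyclically (x -> f(x) -> f(f(x)) -> x), leaving the sum unchanged.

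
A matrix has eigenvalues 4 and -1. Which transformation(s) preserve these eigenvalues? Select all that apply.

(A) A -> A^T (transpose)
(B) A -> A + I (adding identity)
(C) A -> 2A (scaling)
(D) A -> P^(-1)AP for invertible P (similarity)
A and D

Eigenvalues are preserved by:
1. Similarity transformations: A -> P^(-1)AP (same characteristic polynomial)
2. Transpose: A^T has the same eigenvalues as A

Eigenvalues are NOT preserved by:
- Adding identity: eigenvalues become 4+1, -1+1
- Scaling: eigenvalues become 8, -2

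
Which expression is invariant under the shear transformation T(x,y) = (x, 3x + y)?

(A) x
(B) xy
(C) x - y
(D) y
A

Under the shear T(x,y) = (x, 3x + y):
Substitute the transformed coordinates into each option and compare with the original:
(A) x  ->  (x) = x   [equals x: invariant]
(B) xy  ->  (x)(3x + y) = 3x^2 + xy   [differs from xy: not invariant]
(C) x - y  ->  (x) - (3x + y) = -2x - y   [differs from x - y: not invariant]
(D) y  ->  (3x + y) = 3x + y   [differs from y: not invariant]

Only option (A), x, is unchanged by the transformation.
A vertical shear moves points parallel to the y-axis, so the x-coordinate (and any function of x alone) is unchanged.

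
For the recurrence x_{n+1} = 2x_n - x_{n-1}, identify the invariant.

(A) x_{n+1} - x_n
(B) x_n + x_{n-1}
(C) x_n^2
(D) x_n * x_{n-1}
A

For the recurrence x_{n+1} = 2x_n - x_{n-1}:

If x_{n+1} = 2x_n - x_{n-1}, then:
x_{n+1} - x_n = x_n - x_{n-1}
The first difference is constant throughout the sequence.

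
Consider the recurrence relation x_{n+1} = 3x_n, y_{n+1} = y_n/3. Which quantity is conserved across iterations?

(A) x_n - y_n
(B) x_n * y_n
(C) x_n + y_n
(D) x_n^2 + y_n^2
B

For the recurrence x_{n+1} = 3x_n, y_{n+1} = y_n/3:

x_{n+1} * y_{n+1} = (3x_n) * (y_n/3) = x_n * y_n
The product is conserved.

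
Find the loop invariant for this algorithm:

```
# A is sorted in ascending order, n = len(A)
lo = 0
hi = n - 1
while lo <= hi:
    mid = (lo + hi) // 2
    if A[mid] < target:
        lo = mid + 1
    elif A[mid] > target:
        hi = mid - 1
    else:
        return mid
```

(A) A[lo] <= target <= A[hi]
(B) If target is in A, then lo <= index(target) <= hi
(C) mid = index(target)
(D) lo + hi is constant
B

A loop invariant must hold before the first iteration and be re-established by every execution of the body.

(B) If target is in A, then lo <= index(target) <= hi: Before the loop [lo, hi] = [0, n-1] covers every index. When A[mid] < target, sortedness puts target strictly to the right of mid, so setting lo = mid + 1 keeps index(target) in [lo, hi]; symmetrically for hi = mid - 1. Hence 'if target is in A then lo <= index(target) <= hi' holds after every iteration, and when lo > hi it proves target is absent.

The other options fail:
(A) A[lo] <= target <= A[hi]: fails when target is not in A (e.g. target < A[0] already violates it before the loop), so it is not maintained in general.
(C) mid = index(target): mid is just the current probe; it equals index(target) only on the iteration that returns.
(D) lo + hi is constant: each iteration moves exactly one of lo, hi, so lo + hi changes (e.g. 0 + (n-1) becomes (mid+1) + (n-1)).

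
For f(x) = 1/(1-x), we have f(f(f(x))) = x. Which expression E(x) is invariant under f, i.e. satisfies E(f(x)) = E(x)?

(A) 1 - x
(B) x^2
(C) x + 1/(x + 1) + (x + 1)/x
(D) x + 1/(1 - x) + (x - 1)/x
D

Replace x by f(x) = 1/(1 - x) in each option and simplify. As a quick numerical cross-check, also compare E(3) with E(f(3)) = E(-1/2).

(A) 1 - x  ->  1 - (1/(1 - x)) = x/(x - 1); check: E(3) = -2 but E(-1/2) = 3/2.   [not invariant]
(B) x^2  ->  (1/(1 - x))^2 = (x - 1)^(-2); check: E(3) = 9 but E(-1/2) = 1/4.   [not invariant]
(C) x + 1/(x + 1) + (x + 1)/x  ->  (1/(1 - x)) + 1/((1/(1 - x)) + 1) + ((1/(1 - x)) + 1)/(1/(1 - x)) = (-x^3 + 6x^2 - 11x + 7)/(x^2 - 3x + 2); check: E(3) = 55/12 but E(-1/2) = 1/2.   [not invariant]
(D) x + 1/(1 - x) + (x - 1)/x  ->  (1/(1 - x)) + 1/(1 - (1/(1 - x))) + ((1/(1 - x)) - 1)/(1/(1 - x)), which simplifies back to x + 1/(1 - x) + (x - 1)/x; check: E(3) = 19/6, E(-1/2) = 19/6.   [invariant]

Only (D) is unchanged. Indeed f(f(x)) = 1/(1 - 1/(1-x)) = (1-x)/(-x) = (x-1)/x, so E(x) = x + f(x) + f(f(x)) is the sum over the whole 3-cycle; applying f just permutes the three terms cyclically (x -> f(x) -> f(f(x)) -> x), leaving the sum unchanged.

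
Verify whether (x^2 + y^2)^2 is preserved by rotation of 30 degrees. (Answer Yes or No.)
Yes

Applying rotation by 30 degrees: x' = x*cos(30 degrees) - y*sin(30 degrees) = sqrt(3)x/2 - y/2, y' = x*sin(30 degrees) + y*cos(30 degrees) = x/2 + sqrt(3)y/2

Substituting into (x^2 + y^2)^2:
((sqrt(3)x/2 - y/2)^2 + (x/2 + sqrt(3)y/2)^2)^2
= x^4 + 2x^2y^2 + y^4 = (x^2 + y^2)^2

This equals the original expression (x^2 + y^2)^2, so it IS invariant.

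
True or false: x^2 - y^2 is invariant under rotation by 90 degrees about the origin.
False

Applying rotation by 90 degrees: x' = x*cos(90 degrees) - y*sin(90 degrees) = -y, y' = x*sin(90 degrees) + y*cos(90 degrees) = x

Substituting into x^2 - y^2:
(-y)^2 - (x)^2
= -x^2 + y^2

This differs from the original expression x^2 - y^2, so it is NOT invariant.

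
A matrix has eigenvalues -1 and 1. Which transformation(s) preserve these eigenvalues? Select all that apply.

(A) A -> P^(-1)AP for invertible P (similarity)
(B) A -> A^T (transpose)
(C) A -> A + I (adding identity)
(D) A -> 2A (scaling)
A and B

Eigenvalues are preserved by:
1. Similarity transformations: A -> P^(-1)AP (same characteristic polynomial)
2. Transpose: A^T has the same eigenvalues as A

Eigenvalues are NOT preserved by:
- Adding identity: eigenvalues become -1+1, 1+1
- Scaling: eigenvalues become -2, 2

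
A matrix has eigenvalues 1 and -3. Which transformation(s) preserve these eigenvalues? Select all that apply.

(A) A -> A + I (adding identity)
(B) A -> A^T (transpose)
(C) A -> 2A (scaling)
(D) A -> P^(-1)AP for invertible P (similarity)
B and D

Eigenvalues are preserved by:
1. Similarity transformations: A -> P^(-1)AP (same characteristic polynomial)
2. Transpose: A^T has the same eigenvalues as A

Eigenvalues are NOT preserved by:
- Adding identity: eigenvalues become 1+1, -3+1
- Scaling: eigenvalues become 2, -6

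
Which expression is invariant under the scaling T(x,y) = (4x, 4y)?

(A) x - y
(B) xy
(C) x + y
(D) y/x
D

Under the uniform scaling T(x,y) = (4x, 4y):
Substitute the transformed coordinates into each option and compare with the original:
(A) x - y  ->  (4x) - (4y) = 4x - 4y   [differs from x - y: not invariant]
(B) xy  ->  (4x)(4y) = 16xy   [differs from xy: not invariant]
(C) x + y  ->  (4x) + (4y) = 4x + 4y   [differs from x + y: not invariant]
(D) y/x  ->  (4y)/(4x) = y/x   [equals y/x: invariant]

Only option (D), y/x, is unchanged by the transformation.
The common factor 4 cancels in a ratio of coordinates, while sums, products and sums of squares pick up factors of 4 or 16.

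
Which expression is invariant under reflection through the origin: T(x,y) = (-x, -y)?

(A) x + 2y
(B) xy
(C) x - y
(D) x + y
B

The map is reflection through the origin: T(x,y) = (-x, -y).
Substitute the transformed coordinates into each option and compare with the original:
(A) x + 2y  ->  (-x) + 2(-y) = -x - 2y   [differs from x + 2y: not invariant]
(B) xy  ->  (-x)(-y) = xy   [equals xy: invariant]
(C) x - y  ->  (-x) - (-y) = -x + y   [differs from x - y: not invariant]
(D) x + y  ->  (-x) + (-y) = -x - y   [differs from x + y: not invariant]

Only option (B), xy, is unchanged by the transformation.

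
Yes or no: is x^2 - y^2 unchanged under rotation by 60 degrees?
No

Applying rotation by 60 degrees: x' = x*cos(60 degrees) - y*sin(60 degrees) = x/2 - sqrt(3)y/2, y' = x*sin(60 degrees) + y*cos(60 degrees) = sqrt(3)x/2 + y/2

Substituting into x^2 - y^2:
(x/2 - sqrt(3)y/2)^2 - (sqrt(3)x/2 + y/2)^2
= -x^2/2 - sqrt(3)xy + y^2/2

This differs from the original expression x^2 - y^2, so it is NOT invariant.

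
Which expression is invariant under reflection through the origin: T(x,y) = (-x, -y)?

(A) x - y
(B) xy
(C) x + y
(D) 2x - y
B

The map is reflection through the origin: T(x,y) = (-x, -y).
Substitute the transformed coordinates into each option and compare with the original:
(A) x - y  ->  (-x) - (-y) = -x + y   [differs from x - y: not invariant]
(B) xy  ->  (-x)(-y) = xy   [equals xy: invariant]
(C) x + y  ->  (-x) + (-y) = -x - y   [differs from x + y: not invariant]
(D) 2x - y  ->  2(-x) - (-y) = -2x + y   [differs from 2x - y: not invariant]

Only option (B), xy, is unchanged by the transformation.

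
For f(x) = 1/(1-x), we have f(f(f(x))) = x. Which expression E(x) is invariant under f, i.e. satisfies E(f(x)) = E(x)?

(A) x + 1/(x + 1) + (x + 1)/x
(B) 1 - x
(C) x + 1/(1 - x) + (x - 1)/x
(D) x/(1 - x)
C

Replace x by f(x) = 1/(1 - x) in each option and simplify. As a quick numerical cross-check, also compare E(4) with E(f(4)) = E(-1/3).

(A) x + 1/(x + 1) + (x + 1)/x  ->  (1/(1 - x)) + 1/((1/(1 - x)) + 1) + ((1/(1 - x)) + 1)/(1/(1 - x)) = (-x^3 + 6x^2 - 11x + 7)/(x^2 - 3x + 2); check: E(4) = 109/20 but E(-1/3) = -5/6.   [not invariant]
(B) 1 - x  ->  1 - (1/(1 - x)) = x/(x - 1); check: E(4) = -3 but E(-1/3) = 4/3.   [not invariant]
(C) x + 1/(1 - x) + (x - 1)/x  ->  (1/(1 - x)) + 1/(1 - (1/(1 - x))) + ((1/(1 - x)) - 1)/(1/(1 - x)), which simplifies back to x + 1/(1 - x) + (x - 1)/x; check: E(4) = 53/12, E(-1/3) = 53/12.   [invariant]
(D) x/(1 - x)  ->  (1/(1 - x))/(1 - (1/(1 - x))) = -1/x; check: E(4) = -4/3 but E(-1/3) = -1/4.   [not invariant]

Only (C) is unchanged. Indeed f(f(x)) = 1/(1 - 1/(1-x)) = (1-x)/(-x) = (x-1)/x, so E(x) = x + f(x) + f(f(x)) is the sum over the whole 3-cycle; applying f just permutes the three terms cyclically (x -> f(x) -> f(f(x)) -> x), leaving the sum unchanged.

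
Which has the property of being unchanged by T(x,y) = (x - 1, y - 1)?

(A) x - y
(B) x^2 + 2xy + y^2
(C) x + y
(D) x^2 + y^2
A

An expression E(x,y) is invariant under T if E(T(x,y)) = E(x,y). Here T(x,y) = (x - 1, y - 1).
Substitute the transformed coordinates into each option and compare with the original:
(A) x - y  ->  (x - 1) - (y - 1) = x - y   [equals x - y: invariant]
(B) x^2 + 2xy + y^2  ->  (x - 1)^2 + 2(x - 1)(y - 1) + (y - 1)^2 = x^2 + 2xy - 4x + y^2 - 4y + 4   [differs from x^2 + 2xy + y^2: not invariant]
(C) x + y  ->  (x - 1) + (y - 1) = x + y - 2   [differs from x + y: not invariant]
(D) x^2 + y^2  ->  (x - 1)^2 + (y - 1)^2 = x^2 - 2x + y^2 - 2y + 2   [differs from x^2 + y^2: not invariant]

Only option (A), x - y, is unchanged by the transformation.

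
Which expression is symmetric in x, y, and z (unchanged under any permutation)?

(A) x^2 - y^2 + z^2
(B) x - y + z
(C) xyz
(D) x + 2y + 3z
C

A symmetric expression is unchanged when the variables are permuted; here the transformation to test is the swap (x, y) -> (y, x).
A symmetric expression must survive every permutation; the single swap x <-> y already eliminates the distractors, and the keyed expression is also unchanged by x <-> z and y <-> z (each variable enters it in exactly the same way).
Substitute the transformed coordinates into each option and compare with the original:
(A) x^2 - y^2 + z^2  ->  (y)^2 - (x)^2 + z^2 = -x^2 + y^2 + z^2   [differs from x^2 - y^2 + z^2: not invariant]
(B) x - y + z  ->  (y) - (x) + z = -x + y + z   [differs from x - y + z: not invariant]
(C) xyz  ->  (y)(x)z = xyz   [equals xyz: invariant]
(D) x + 2y + 3z  ->  (y) + 2(x) + 3z = 2x + y + 3z   [differs from x + 2y + 3z: not invariant]

Only option (C), xyz, is unchanged by the transformation.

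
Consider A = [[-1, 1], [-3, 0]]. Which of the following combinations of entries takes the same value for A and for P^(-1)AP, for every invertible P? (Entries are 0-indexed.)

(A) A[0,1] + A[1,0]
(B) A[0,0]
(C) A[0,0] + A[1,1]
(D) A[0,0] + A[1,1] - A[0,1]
C

A[0,0] + A[1,1] is the trace of A. By the cyclic property of the trace, tr(P^(-1)AP) = tr(APP^(-1)) = tr(A), so it is the same for every matrix similar to A.

The other combinations are not similarity invariants. For example, take P = [[1, 1], [0, 1]] (det P = 1), so P^(-1) = [[1, -1], [0, 1]] and
B = P^(-1)AP = [[2, 3], [-3, -3]].
Evaluating each option on A and on B:
(A) A[0,1] + A[1,0]: -2 for A, 0 for B -> changes
(B) A[0,0]: -1 for A, 2 for B -> changes
(C) A[0,0] + A[1,1]: -1 for A, -1 for B -> unchanged
(D) A[0,0] + A[1,1] - A[0,1]: -2 for A, -4 for B -> changes

Only (C) A[0,0] + A[1,1] = -1 survives (and it does so for every P, not just this one), so it is the invariant.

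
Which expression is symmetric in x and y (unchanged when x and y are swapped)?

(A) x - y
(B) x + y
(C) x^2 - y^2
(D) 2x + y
B

A symmetric expression is unchanged when the variables are permuted; here the transformation to test is the swap (x, y) -> (y, x).
Substitute the transformed coordinates into each option and compare with the original:
(A) x - y  ->  (y) - (x) = -x + y   [differs from x - y: not invariant]
(B) x + y  ->  (y) + (x) = x + y   [equals x + y: invariant]
(C) x^2 - y^2  ->  (y)^2 - (x)^2 = -x^2 + y^2   [differs from x^2 - y^2: not invariant]
(D) 2x + y  ->  2(y) + (x) = x + 2y   [differs from 2x + y: not invariant]

Only option (B), x + y, is unchanged by the transformation.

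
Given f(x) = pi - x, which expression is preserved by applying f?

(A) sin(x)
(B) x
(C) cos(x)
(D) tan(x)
A

For f(x) = pi - x:
sin(pi - x) = sin(x), so sine is invariant under this transformation.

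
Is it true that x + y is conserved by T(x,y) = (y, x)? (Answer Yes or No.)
Yes

Substitute T(x,y) = (y, x) into the expression and compare with the original.

Original: x + y
After applying T: (y) + (x) = x + y

This is identical to the original x + y, so the expression is invariant.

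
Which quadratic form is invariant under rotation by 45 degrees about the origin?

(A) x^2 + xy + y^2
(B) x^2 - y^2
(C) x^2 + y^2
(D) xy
C

Rotation by 45 degrees sends (x, y) to (sqrt(2)x/2 - sqrt(2)y/2, sqrt(2)x/2 + sqrt(2)y/2).
Substitute the transformed coordinates into each option and compare with the original:
(A) x^2 + xy + y^2  ->  (sqrt(2)x/2 - sqrt(2)y/2)^2 + (sqrt(2)x/2 - sqrt(2)y/2)(sqrt(2)x/2 + sqrt(2)y/2) + (sqrt(2)x/2 + sqrt(2)y/2)^2 = 3x^2/2 + y^2/2   [differs from x^2 + xy + y^2: not invariant]
(B) x^2 - y^2  ->  (sqrt(2)x/2 - sqrt(2)y/2)^2 - (sqrt(2)x/2 + sqrt(2)y/2)^2 = -2xy   [differs from x^2 - y^2: not invariant]
(C) x^2 + y^2  ->  (sqrt(2)x/2 - sqrt(2)y/2)^2 + (sqrt(2)x/2 + sqrt(2)y/2)^2 = x^2 + y^2   [equals x^2 + y^2: invariant]
(D) xy  ->  (sqrt(2)x/2 - sqrt(2)y/2)(sqrt(2)x/2 + sqrt(2)y/2) = x^2/2 - y^2/2   [differs from xy: not invariant]

Only option (C), x^2 + y^2, is unchanged by the transformation.
x^2 + y^2 is the squared distance from the origin, which rotations preserve.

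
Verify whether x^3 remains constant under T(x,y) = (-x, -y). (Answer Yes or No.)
No

Substitute T(x,y) = (-x, -y) into the expression and compare with the original.

Original: x^3
After applying T: (-x)^3 = -x^3

This differs from the original x^3 (difference: -2x^3), so the expression is NOT invariant.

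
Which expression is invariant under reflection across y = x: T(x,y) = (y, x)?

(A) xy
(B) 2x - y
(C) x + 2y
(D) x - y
A

The map is reflection across y = x: T(x,y) = (y, x).
Substitute the transformed coordinates into each option and compare with the original:
(A) xy  ->  (y)(x) = xy   [equals xy: invariant]
(B) 2x - y  ->  2(y) - (x) = -x + 2y   [differs from 2x - y: not invariant]
(C) x + 2y  ->  (y) + 2(x) = 2x + y   [differs from x + 2y: not invariant]
(D) x - y  ->  (y) - (x) = -x + y   [differs from x - y: not invariant]

Only option (A), xy, is unchanged by the transformation.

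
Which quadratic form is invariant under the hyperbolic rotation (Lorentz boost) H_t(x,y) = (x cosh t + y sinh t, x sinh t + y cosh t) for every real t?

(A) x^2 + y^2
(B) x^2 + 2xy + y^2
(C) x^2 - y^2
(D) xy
C

Write x' = x cosh t + y sinh t, y' = x sinh t + y cosh t and substitute into each option:
(A) x^2 + y^2: (x cosh t + y sinh t)^2 + (x sinh t + y cosh t)^2 = (x^2 + y^2)(cosh^2 t + sinh^2 t) + 4xy sinh t cosh t = (x^2 + y^2) cosh 2t + 2xy sinh 2t   [not invariant for t != 0]
(B) x^2 + 2xy + y^2: (x' + y')^2 with x' + y' = (x + y)(cosh t + sinh t) = (x + y)e^t, so it becomes (x + y)^2 e^(2t)   [not invariant for t != 0]
(C) x^2 - y^2: (x cosh t + y sinh t)^2 - (x sinh t + y cosh t)^2 = x^2(cosh^2 t - sinh^2 t) + 2xy(cosh t sinh t - sinh t cosh t) + y^2(sinh^2 t - cosh^2 t) = x^2 - y^2   [invariant, using cosh^2 t - sinh^2 t = 1]
(D) xy: (x cosh t + y sinh t)(x sinh t + y cosh t) = xy(cosh^2 t + sinh^2 t) + (x^2 + y^2) sinh t cosh t = xy cosh 2t + (x^2 + y^2)(sinh 2t)/2   [not invariant for t != 0]

Only (C) x^2 - y^2 is unchanged; it is the Minkowski form preserved by Lorentz boosts, just as x^2 + y^2 is preserved by ordinary rotations.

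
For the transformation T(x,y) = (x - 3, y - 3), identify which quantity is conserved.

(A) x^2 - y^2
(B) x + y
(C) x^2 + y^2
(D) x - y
D

An expression E(x,y) is invariant under T if E(T(x,y)) = E(x,y). Here T(x,y) = (x - 3, y - 3).
Substitute the transformed coordinates into each option and compare with the original:
(A) x^2 - y^2  ->  (x - 3)^2 - (y - 3)^2 = x^2 - 6x - y^2 + 6y   [differs from x^2 - y^2: not invariant]
(B) x + y  ->  (x - 3) + (y - 3) = x + y - 6   [differs from x + y: not invariant]
(C) x^2 + y^2  ->  (x - 3)^2 + (y - 3)^2 = x^2 - 6x + y^2 - 6y + 18   [differs from x^2 + y^2: not invariant]
(D) x - y  ->  (x - 3) - (y - 3) = x - y   [equals x - y: invariant]

Only option (D), x - y, is unchanged by the transformation.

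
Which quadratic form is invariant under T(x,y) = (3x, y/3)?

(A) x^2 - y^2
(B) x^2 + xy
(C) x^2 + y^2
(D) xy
D

T multiplies x by 3 and divides y by 3.
Substitute the transformed coordinates into each option and compare with the original:
(A) x^2 - y^2  ->  (3x)^2 - (y/3)^2 = 9x^2 - y^2/9   [differs from x^2 - y^2: not invariant]
(B) x^2 + xy  ->  (3x)^2 + (3x)(y/3) = 9x^2 + xy   [differs from x^2 + xy: not invariant]
(C) x^2 + y^2  ->  (3x)^2 + (y/3)^2 = 9x^2 + y^2/9   [differs from x^2 + y^2: not invariant]
(D) xy  ->  (3x)(y/3) = xy   [equals xy: invariant]

Only option (D), xy, is unchanged by the transformation.
The factors 3 and 1/3 cancel only in the pure product xy.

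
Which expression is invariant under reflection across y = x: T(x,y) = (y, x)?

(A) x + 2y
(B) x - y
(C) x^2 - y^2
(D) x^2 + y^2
D

The map is reflection across y = x: T(x,y) = (y, x).
Substitute the transformed coordinates into each option and compare with the original:
(A) x + 2y  ->  (y) + 2(x) = 2x + y   [differs from x + 2y: not invariant]
(B) x - y  ->  (y) - (x) = -x + y   [differs from x - y: not invariant]
(C) x^2 - y^2  ->  (y)^2 - (x)^2 = -x^2 + y^2   [differs from x^2 - y^2: not invariant]
(D) x^2 + y^2  ->  (y)^2 + (x)^2 = x^2 + y^2   [equals x^2 + y^2: invariant]

Only option (D), x^2 + y^2, is unchanged by the transformation.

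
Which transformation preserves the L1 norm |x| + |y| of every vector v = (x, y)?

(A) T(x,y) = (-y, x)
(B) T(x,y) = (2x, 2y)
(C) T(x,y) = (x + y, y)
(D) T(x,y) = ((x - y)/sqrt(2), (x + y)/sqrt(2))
A

A transformation preserves a norm if ||T(v)|| = ||v|| for every v; a single vector where the norm changes rules an option out.

(A) T(x,y) = (-y, x): preserves the norm -- it only permutes the coordinates and/or flips signs, which leaves |x| + |y| unchanged.
(B) T(x,y) = (2x, 2y): v = (1, 0) has norm |1| + |0| = 1, but T(v) = (2, 0) has norm 2 -- not preserved.
(C) T(x,y) = (x + y, y): v = (0, 1) has norm |0| + |1| = 1, but T(v) = (1, 1) has norm 2 -- not preserved.
(D) T(x,y) = ((x - y)/sqrt(2), (x + y)/sqrt(2)): v = (1, 0) has norm |1| + |0| = 1, but T(v) = (sqrt(2)/2, sqrt(2)/2) has norm sqrt(2) -- not preserved.

Therefore the answer is (A).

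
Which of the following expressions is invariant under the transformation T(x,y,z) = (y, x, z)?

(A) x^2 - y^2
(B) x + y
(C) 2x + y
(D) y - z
B

Apply T(x,y,z) = (y, x, z) to each option, i.e. replace (x, y, z) by the transformed coordinates.
Substitute the transformed coordinates into each option and compare with the original:
(A) x^2 - y^2  ->  (y)^2 - (x)^2 = -x^2 + y^2   [differs from x^2 - y^2: not invariant]
(B) x + y  ->  (y) + (x) = x + y   [equals x + y: invariant]
(C) 2x + y  ->  2(y) + (x) = x + 2y   [differs from 2x + y: not invariant]
(D) y - z  ->  (x) - (z) = x - z   [differs from y - z: not invariant]

Only option (B), x + y, is unchanged by the transformation.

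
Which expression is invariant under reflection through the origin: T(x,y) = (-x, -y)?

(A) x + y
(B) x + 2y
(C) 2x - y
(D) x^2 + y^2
D

The map is reflection through the origin: T(x,y) = (-x, -y).
Substitute the transformed coordinates into each option and compare with the original:
(A) x + y  ->  (-x) + (-y) = -x - y   [differs from x + y: not invariant]
(B) x + 2y  ->  (-x) + 2(-y) = -x - 2y   [differs from x + 2y: not invariant]
(C) 2x - y  ->  2(-x) - (-y) = -2x + y   [differs from 2x - y: not invariant]
(D) x^2 + y^2  ->  (-x)^2 + (-y)^2 = x^2 + y^2   [equals x^2 + y^2: invariant]

Only option (D), x^2 + y^2, is unchanged by the transformation.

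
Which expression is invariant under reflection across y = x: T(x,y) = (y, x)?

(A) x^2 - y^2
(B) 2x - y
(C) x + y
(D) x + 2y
C

The map is reflection across y = x: T(x,y) = (y, x).
Substitute the transformed coordinates into each option and compare with the original:
(A) x^2 - y^2  ->  (y)^2 - (x)^2 = -x^2 + y^2   [differs from x^2 - y^2: not invariant]
(B) 2x - y  ->  2(y) - (x) = -x + 2y   [differs from 2x - y: not invariant]
(C) x + y  ->  (y) + (x) = x + y   [equals x + y: invariant]
(D) x + 2y  ->  (y) + 2(x) = 2x + y   [differs from x + 2y: not invariant]

Only option (C), x + y, is unchanged by the transformation.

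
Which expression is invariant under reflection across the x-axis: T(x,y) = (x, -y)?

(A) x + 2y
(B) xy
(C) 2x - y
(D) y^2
D

The map is reflection across the x-axis: T(x,y) = (x, -y).
Substitute the transformed coordinates into each option and compare with the original:
(A) x + 2y  ->  (x) + 2(-y) = x - 2y   [differs from x + 2y: not invariant]
(B) xy  ->  (x)(-y) = -xy   [differs from xy: not invariant]
(C) 2x - y  ->  2(x) - (-y) = 2x + y   [differs from 2x - y: not invariant]
(D) y^2  ->  (-y)^2 = y^2   [equals y^2: invariant]

Only option (D), y^2, is unchanged by the transformation.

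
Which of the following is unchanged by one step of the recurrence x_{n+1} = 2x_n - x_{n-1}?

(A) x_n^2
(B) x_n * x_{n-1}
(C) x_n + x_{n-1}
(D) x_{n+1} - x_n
D

For the recurrence x_{n+1} = 2x_n - x_{n-1}:

If x_{n+1} = 2x_n - x_{n-1}, then:
x_{n+1} - x_n = x_n - x_{n-1}
The first difference is constant throughout the sequence.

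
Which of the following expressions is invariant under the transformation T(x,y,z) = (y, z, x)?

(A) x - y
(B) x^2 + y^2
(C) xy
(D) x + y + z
D

Apply T(x,y,z) = (y, z, x) to each option, i.e. replace (x, y, z) by the transformed coordinates.
Substitute the transformed coordinates into each option and compare with the original:
(A) x - y  ->  (y) - (z) = y - z   [differs from x - y: not invariant]
(B) x^2 + y^2  ->  (y)^2 + (z)^2 = y^2 + z^2   [differs from x^2 + y^2: not invariant]
(C) xy  ->  (y)(z) = yz   [differs from xy: not invariant]
(D) x + y + z  ->  (y) + (z) + (x) = x + y + z   [equals x + y + z: invariant]

Only option (D), x + y + z, is unchanged by the transformation.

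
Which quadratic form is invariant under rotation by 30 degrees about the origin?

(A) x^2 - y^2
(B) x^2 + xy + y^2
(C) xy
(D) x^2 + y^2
D

Rotation by 30 degrees sends (x, y) to (sqrt(3)x/2 - y/2, x/2 + sqrt(3)y/2).
Substitute the transformed coordinates into each option and compare with the original:
(A) x^2 - y^2  ->  (sqrt(3)x/2 - y/2)^2 - (x/2 + sqrt(3)y/2)^2 = x^2/2 - sqrt(3)xy - y^2/2   [differs from x^2 - y^2: not invariant]
(B) x^2 + xy + y^2  ->  (sqrt(3)x/2 - y/2)^2 + (sqrt(3)x/2 - y/2)(x/2 + sqrt(3)y/2) + (x/2 + sqrt(3)y/2)^2 = sqrt(3)x^2/4 + x^2 + xy/2 - sqrt(3)y^2/4 + y^2   [differs from x^2 + xy + y^2: not invariant]
(C) xy  ->  (sqrt(3)x/2 - y/2)(x/2 + sqrt(3)y/2) = sqrt(3)x^2/4 + xy/2 - sqrt(3)y^2/4   [differs from xy: not invariant]
(D) x^2 + y^2  ->  (sqrt(3)x/2 - y/2)^2 + (x/2 + sqrt(3)y/2)^2 = x^2 + y^2   [equals x^2 + y^2: invariant]

Only option (D), x^2 + y^2, is unchanged by the transformation.
x^2 + y^2 is the squared distance from the origin, which rotations preserve.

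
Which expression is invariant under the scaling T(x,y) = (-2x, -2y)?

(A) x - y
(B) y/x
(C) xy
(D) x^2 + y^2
B

Under the uniform scaling T(x,y) = (-2x, -2y):
Substitute the transformed coordinates into each option and compare with the original:
(A) x - y  ->  (-2x) - (-2y) = -2x + 2y   [differs from x - y: not invariant]
(B) y/x  ->  (-2y)/(-2x) = y/x   [equals y/x: invariant]
(C) xy  ->  (-2x)(-2y) = 4xy   [differs from xy: not invariant]
(D) x^2 + y^2  ->  (-2x)^2 + (-2y)^2 = 4x^2 + 4y^2   [differs from x^2 + y^2: not invariant]

Only option (B), y/x, is unchanged by the transformation.
The common factor -2 cancels in a ratio of coordinates, while sums, products and sums of squares pick up factors of -2 or 4.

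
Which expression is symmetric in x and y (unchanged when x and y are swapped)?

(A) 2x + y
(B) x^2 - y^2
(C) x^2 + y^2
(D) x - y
C

A symmetric expression is unchanged when the variables are permuted; here the transformation to test is the swap (x, y) -> (y, x).
Substitute the transformed coordinates into each option and compare with the original:
(A) 2x + y  ->  2(y) + (x) = x + 2y   [differs from 2x + y: not invariant]
(B) x^2 - y^2  ->  (y)^2 - (x)^2 = -x^2 + y^2   [differs from x^2 - y^2: not invariant]
(C) x^2 + y^2  ->  (y)^2 + (x)^2 = x^2 + y^2   [equals x^2 + y^2: invariant]
(D) x - y  ->  (y) - (x) = -x + y   [differs from x - y: not invariant]

Only option (C), x^2 + y^2, is unchanged by the transformation.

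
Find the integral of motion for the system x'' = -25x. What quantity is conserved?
E = (x')^2 + 25x^2

Multiply the equation by x':
x' * x'' = -25x * x'
The left side is d/dt[(x')^2/2] and the right side is d/dt[-25x^2/2], so
d/dt[(x')^2/2 + 25x^2/2] = 0, i.e. (x')^2/2 + 25x^2/2 = constant.
Multiplying by 2, the integral of motion is E = (x')^2 + 25x^2.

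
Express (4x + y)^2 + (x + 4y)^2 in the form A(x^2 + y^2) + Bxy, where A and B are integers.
17(x^2 + y^2) + 16xy

Expanding: (4x + y)^2 = 16x^2 + 8xy + y^2
(x + 4y)^2 = x^2 + 8xy + 16y^2
Sum = (16+1)(x^2+y^2) + 16xy = 17(x^2 + y^2) + 16xy
This is symmetric in x and y.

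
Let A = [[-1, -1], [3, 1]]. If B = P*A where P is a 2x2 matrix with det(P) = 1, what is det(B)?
2

By the multiplicative property of determinants, det(B) = det(P*A) = det(P) * det(A) = det(A),
so the determinant is invariant under multiplication by any determinant-1 matrix; we just need det(A).

det(A) = (-1)(1) - (-1)(3) = -1 - (-3) = 2

Therefore det(B) = 1 * 2 = 2.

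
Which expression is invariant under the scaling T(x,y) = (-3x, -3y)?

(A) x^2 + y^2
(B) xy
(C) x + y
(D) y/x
D

Under the uniform scaling T(x,y) = (-3x, -3y):
Substitute the transformed coordinates into each option and compare with the original:
(A) x^2 + y^2  ->  (-3x)^2 + (-3y)^2 = 9x^2 + 9y^2   [differs from x^2 + y^2: not invariant]
(B) xy  ->  (-3x)(-3y) = 9xy   [differs from xy: not invariant]
(C) x + y  ->  (-3x) + (-3y) = -3x - 3y   [differs from x + y: not invariant]
(D) y/x  ->  (-3y)/(-3x) = y/x   [equals y/x: invariant]

Only option (D), y/x, is unchanged by the transformation.
The common factor -3 cancels in a ratio of coordinates, while sums, products and sums of squares pick up factors of -3 or 9.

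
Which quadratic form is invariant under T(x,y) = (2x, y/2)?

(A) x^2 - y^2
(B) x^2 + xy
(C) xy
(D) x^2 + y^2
C

T multiplies x by 2 and divides y by 2.
Substitute the transformed coordinates into each option and compare with the original:
(A) x^2 - y^2  ->  (2x)^2 - (y/2)^2 = 4x^2 - y^2/4   [differs from x^2 - y^2: not invariant]
(B) x^2 + xy  ->  (2x)^2 + (2x)(y/2) = 4x^2 + xy   [differs from x^2 + xy: not invariant]
(C) xy  ->  (2x)(y/2) = xy   [equals xy: invariant]
(D) x^2 + y^2  ->  (2x)^2 + (y/2)^2 = 4x^2 + y^2/4   [differs from x^2 + y^2: not invariant]

Only option (C), xy, is unchanged by the transformation.
The factors 2 and 1/2 cancel only in the pure product xy.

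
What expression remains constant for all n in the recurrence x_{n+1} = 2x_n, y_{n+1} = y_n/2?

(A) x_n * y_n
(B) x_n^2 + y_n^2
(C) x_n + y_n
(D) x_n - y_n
A

For the recurrence x_{n+1} = 2x_n, y_{n+1} = y_n/2:

x_{n+1} * y_{n+1} = (2x_n) * (y_n/2) = x_n * y_n
The product is conserved.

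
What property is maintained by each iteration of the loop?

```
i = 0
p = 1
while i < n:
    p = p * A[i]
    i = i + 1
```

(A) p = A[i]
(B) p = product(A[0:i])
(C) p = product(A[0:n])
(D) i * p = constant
B

A loop invariant must hold before the first iteration and be re-established by every execution of the body.

(B) p = product(A[0:i]): Initially i = 0 and p = 1 = product of the empty slice A[0:0]. If p = product(A[0:i]) holds at the top of an iteration, the body sets p to product(A[0:i]) * A[i] = product(A[0:i+1]) and then i to i+1, so the property is restored. At exit i = n, giving p = product(A[0:n]).

The other options fail:
(A) p = A[i]: after the first iteration p = A[0] but i = 1; in general p is a product of several elements, not a single one.
(C) p = product(A[0:n]): false before the loop (p = 1, not the full product) -- it only becomes true at exit.
(D) i * p = constant: initially i * p = 0, but after one iteration it is 1 * A[0], which is nonzero in general.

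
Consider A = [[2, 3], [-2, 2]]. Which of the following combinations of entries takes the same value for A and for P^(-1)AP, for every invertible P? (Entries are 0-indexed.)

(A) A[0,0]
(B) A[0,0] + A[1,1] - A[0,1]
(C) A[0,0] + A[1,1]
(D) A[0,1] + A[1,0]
C

A[0,0] + A[1,1] is the trace of A. By the cyclic property of the trace, tr(P^(-1)AP) = tr(APP^(-1)) = tr(A), so it is the same for every matrix similar to A.

The other combinations are not similarity invariants. For example, take P = [[2, 1], [1, 1]] (det P = 1), so P^(-1) = [[1, -1], [-1, 2]] and
B = P^(-1)AP = [[9, 5], [-11, -5]].
Evaluating each option on A and on B:
(A) A[0,0]: 2 for A, 9 for B -> changes
(B) A[0,0] + A[1,1] - A[0,1]: 1 for A, -1 for B -> changes
(C) A[0,0] + A[1,1]: 4 for A, 4 for B -> unchanged
(D) A[0,1] + A[1,0]: 1 for A, -6 for B -> changes

Only (C) A[0,0] + A[1,1] = 4 survives (and it does so for every P, not just this one), so it is the invariant.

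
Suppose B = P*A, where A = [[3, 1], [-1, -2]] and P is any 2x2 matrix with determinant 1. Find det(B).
-5

By the multiplicative property of determinants, det(B) = det(P*A) = det(P) * det(A) = det(A),
so the determinant is invariant under multiplication by any determinant-1 matrix; we just need det(A).

det(A) = (3)(-2) - (1)(-1) = -6 - (-1) = -5

Therefore det(B) = 1 * (-5) = -5.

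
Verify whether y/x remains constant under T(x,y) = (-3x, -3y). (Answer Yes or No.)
Yes

Substitute T(x,y) = (-3x, -3y) into the expression and compare with the original.

Original: y/x
After applying T: (-3y)/(-3x) = y/x

This is identical to the original y/x, so the expression is invariant.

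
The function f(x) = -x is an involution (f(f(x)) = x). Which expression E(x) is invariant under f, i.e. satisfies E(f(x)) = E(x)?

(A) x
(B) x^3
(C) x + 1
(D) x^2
D

Replace x by f(x) = -x in each option and simplify. As a quick numerical cross-check, also compare E(3) with E(f(3)) = E(-3).

(A) x  ->  (-x) = -x; check: E(3) = 3 but E(-3) = -3.   [not invariant]
(B) x^3  ->  (-x)^3 = -x^3; check: E(3) = 27 but E(-3) = -27.   [not invariant]
(C) x + 1  ->  (-x) + 1 = 1 - x; check: E(3) = 4 but E(-3) = -2.   [not invariant]
(D) x^2  ->  (-x)^2, which simplifies back to x^2; check: E(3) = 9, E(-3) = 9.   [invariant]

Only (D) is unchanged. E is symmetric under swapping x with f(x) = -x, which is exactly what an involution does.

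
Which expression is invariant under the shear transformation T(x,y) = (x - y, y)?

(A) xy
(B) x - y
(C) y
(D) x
C

Under the shear T(x,y) = (x - y, y):
Substitute the transformed coordinates into each option and compare with the original:
(A) xy  ->  (x - y)(y) = xy - y^2   [differs from xy: not invariant]
(B) x - y  ->  (x - y) - (y) = x - 2y   [differs from x - y: not invariant]
(C) y  ->  (y) = y   [equals y: invariant]
(D) x  ->  (x - y) = x - y   [differs from x: not invariant]

Only option (C), y, is unchanged by the transformation.
A horizontal shear moves points parallel to the x-axis, so the y-coordinate (and any function of y alone) is unchanged.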